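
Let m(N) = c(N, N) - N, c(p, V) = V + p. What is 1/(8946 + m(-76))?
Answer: 1/8870 ≈ 0.00011274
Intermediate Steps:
m(N) = N (m(N) = (N + N) - N = 2*N - N = N)
1/(8946 + m(-76)) = 1/(8946 - 76) = 1/8870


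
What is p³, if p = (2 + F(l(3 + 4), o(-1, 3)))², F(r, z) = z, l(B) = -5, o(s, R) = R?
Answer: 15625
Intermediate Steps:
p = 25 (p = (2 + 3)² = 5² = 25)
p³ = 25³ = 15625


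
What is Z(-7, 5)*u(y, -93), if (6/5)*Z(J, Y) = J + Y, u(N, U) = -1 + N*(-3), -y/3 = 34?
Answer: -1525/3 ≈ -508.33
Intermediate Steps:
y = -102 (y = -3*34 = -102)
u(N, U) = -1 - 3*N
Z(J, Y) = 5*J/6 + 5*Y/6 (Z(J, Y) = 5*(J + Y)/6 = 5*J/6 + 5*Y/6)
Z(-7, 5)*u(y, -93) = ((5/6)*(-7) + (5/6)*5)*(-1 - 3*(-102)) = (-35/6 + 25/6)*(-1 + 306) = -5/3*305 = -1525/3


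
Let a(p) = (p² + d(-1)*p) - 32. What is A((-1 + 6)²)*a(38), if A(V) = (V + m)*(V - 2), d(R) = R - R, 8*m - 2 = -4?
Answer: 803781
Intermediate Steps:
m = -¼ (m = ¼ + (⅛)*(-4) = ¼ - ½ = -¼ ≈ -0.25000)
d(R) = 0
A(V) = (-2 + V)*(-¼ + V) (A(V) = (V - ¼)*(V - 2) = (-¼ + V)*(-2 + V) = (-2 + V)*(-¼ + V))
a(p) = -32 + p² (a(p) = (p² + 0*p) - 32 = (p² + 0) - 32 = p² - 32 = -32 + p²)
A((-1 + 6)²)*a(38) = (½ + ((-1 + 6)²)² - 9*(-1 + 6)²/4)*(-32 + 38²) = (½ + (5²)² - 9/4*5²)*(-32 + 1444) = (½ + 25² - 9/4*25)*1412 = (½ + 625 - 225/4)*1412 = (2277/4)*1412 = 803781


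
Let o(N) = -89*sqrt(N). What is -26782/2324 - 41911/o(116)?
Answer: -1913/166 + 41911*sqrt(29)/5162 ≈ 32.199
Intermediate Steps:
-26782/2324 - 41911/o(116) = -26782/2324 - 41911*(-sqrt(29)/5162) = -26782*1/2324 - 41911*(-sqrt(29)/5162) = -1913/166 - 41911*(-sqrt(29)/5162) = -1913/166 - (-41911)*sqrt(29)/5162 = -1913/166 + 41911*sqrt(29)/5162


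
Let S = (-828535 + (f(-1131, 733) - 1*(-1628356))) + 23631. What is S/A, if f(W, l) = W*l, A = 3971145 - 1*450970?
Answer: -5571/3520175 ≈ -0.0015826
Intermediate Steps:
A = 3520175 (A = 3971145 - 450970 = 3520175)
S = -5571 (S = (-828535 + (-1131*733 - 1*(-1628356))) + 23631 = (-828535 + (-829023 + 1628356)) + 23631 = (-828535 + 799333) + 23631 = -29202 + 23631 = -5571)
S/A = -5571/3520175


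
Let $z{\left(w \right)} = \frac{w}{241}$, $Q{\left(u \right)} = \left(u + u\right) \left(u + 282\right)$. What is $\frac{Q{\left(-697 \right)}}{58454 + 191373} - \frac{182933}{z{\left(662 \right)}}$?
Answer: $- \frac{11013703250811}{165385474} \approx -66594.0$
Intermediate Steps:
$Q{\left(u \right)} = 2 u \left(282 + u\right)$
$z{\left(w \right)} = \frac{w}{241}$ ($z{\left(w \right)} = w \frac{1}{241} = \frac{w}{241}$)
$\frac{Q{\left(-697 \right)}}{58454 + 191373} - \frac{182933}{z{\left(662 \right)}} = \frac{2 \left(-697\right) \left(282 - 697\right)}{58454 + 191373} - \frac{182933}{\frac{1}{241} \cdot 662} = \frac{2 \left(-697\right) \left(-415\right)}{249827} - \frac{182933}{\frac{662}{241}} = 578510 \cdot \frac{1}{249827} - \frac{44086853}{662} = \frac{578510}{249827} - \frac{44086853}{662} = - \frac{11013703250811}{165385474}$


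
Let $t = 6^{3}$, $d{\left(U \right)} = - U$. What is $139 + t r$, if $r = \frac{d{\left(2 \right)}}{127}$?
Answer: $\frac{17221}{127} \approx 135.6$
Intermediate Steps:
$r = - \frac{2}{127}$ ($r = \frac{\left(-1\right) 2}{127} = \left(-2\right) \frac{1}{127} = - \frac{2}{127} \approx -0.015748$)
$t = 216$
$139 + t r = 139 + 216 \left(- \frac{2}{127}\right) = 139 - \frac{432}{127} = \frac{17221}{127}$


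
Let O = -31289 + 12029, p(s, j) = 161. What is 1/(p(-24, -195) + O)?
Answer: -1/19099 ≈ -5.2359e-5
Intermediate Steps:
O = -19260
1/(p(-24, -195) + O) = 1/(161 - 19260) = 1/(-19099) = -1/19099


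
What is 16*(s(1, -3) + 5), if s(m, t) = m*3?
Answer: 128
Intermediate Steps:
s(m, t) = 3*m
16*(s(1, -3) + 5) = 16*(3*1 + 5) = 16*(3 + 5) = 16*8 = 128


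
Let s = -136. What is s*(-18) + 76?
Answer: 2524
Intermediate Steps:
s*(-18) + 76 = -136*(-18) + 76 = 2448 + 76 = 2524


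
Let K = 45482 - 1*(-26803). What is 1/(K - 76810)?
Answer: -1/4525 ≈ -0.00022099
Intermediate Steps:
K = 72285 (K = 45482 + 26803 = 72285)
1/(K - 76810) = 1/(72285 - 76810) = 1/(-4525) = -1/4525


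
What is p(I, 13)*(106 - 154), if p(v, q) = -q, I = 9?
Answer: 624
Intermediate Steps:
p(I, 13)*(106 - 154) = (-1*13)*(106 - 154) = -13*(-48) = 624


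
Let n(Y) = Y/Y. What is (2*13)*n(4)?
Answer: 26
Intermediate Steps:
n(Y) = 1
(2*13)*n(4) = (2*13)*1 = 26*1 = 26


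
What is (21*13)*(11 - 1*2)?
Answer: 2457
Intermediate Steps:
(21*13)*(11 - 1*2) = 273*(11 - 2) = 273*9 = 2457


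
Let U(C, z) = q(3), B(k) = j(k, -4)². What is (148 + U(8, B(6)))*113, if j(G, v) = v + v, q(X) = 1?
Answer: 16837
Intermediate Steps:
j(G, v) = 2*v
B(k) = 64 (B(k) = (2*(-4))² = (-8)² = 64)
U(C, z) = 1
(148 + U(8, B(6)))*113 = (148 + 1)*113 = 149*113 = 16837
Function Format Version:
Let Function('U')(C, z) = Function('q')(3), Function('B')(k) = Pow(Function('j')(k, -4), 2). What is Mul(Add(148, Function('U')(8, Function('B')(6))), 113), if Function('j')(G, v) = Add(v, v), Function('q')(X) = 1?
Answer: 16837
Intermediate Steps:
Function('j')(G, v) = Mul(2, v)
Function('B')(k) = 64 (Function('B')(k) = Pow(Mul(2, -4), 2) = Pow(-8, 2) = 64)
Function('U')(C, z) = 1
Mul(Add(148, Function('U')(8, Function('B')(6))), 113) = Mul(Add(148, 1), 113) = Mul(149, 113) = 16837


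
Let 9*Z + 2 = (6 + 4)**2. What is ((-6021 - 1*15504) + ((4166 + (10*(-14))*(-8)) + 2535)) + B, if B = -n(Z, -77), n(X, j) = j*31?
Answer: -11317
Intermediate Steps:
Z = 98/9 (Z = -2/9 + (6 + 4)**2/9 = -2/9 + (1/9)*10**2 = -2/9 + (1/9)*100 = -2/9 + 100/9 = 98/9 ≈ 10.889)
n(X, j) = 31*j
B = 2387 (B = -31*(-77) = -1*(-2387) = 2387)
((-6021 - 1*15504) + ((4166 + (10*(-14))*(-8)) + 2535)) + B = ((-6021 - 1*15504) + ((4166 + (10*(-14))*(-8)) + 2535)) + 2387 = ((-6021 - 15504) + ((4166 - 140*(-8)) + 2535)) + 2387 = (-21525 + ((4166 + 1120) + 2535)) + 2387 = (-21525 + (5286 + 2535)) + 2387 = (-21525 + 7821) + 2387 = -13704 + 2387 = -11317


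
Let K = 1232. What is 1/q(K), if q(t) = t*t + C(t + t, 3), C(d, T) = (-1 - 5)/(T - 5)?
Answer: 1/1517827 ≈ 6.5884e-7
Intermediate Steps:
C(d, T) = -6/(-5 + T)
q(t) = 3 + t² (q(t) = t*t - 6/(-5 + 3) = t² - 6/(-2) = t² - 6*(-½) = t² + 3 = 3 + t²)
1/q(K) = 1/(3 + 1232²) = 1/(3 + 1517824) = 1/1517827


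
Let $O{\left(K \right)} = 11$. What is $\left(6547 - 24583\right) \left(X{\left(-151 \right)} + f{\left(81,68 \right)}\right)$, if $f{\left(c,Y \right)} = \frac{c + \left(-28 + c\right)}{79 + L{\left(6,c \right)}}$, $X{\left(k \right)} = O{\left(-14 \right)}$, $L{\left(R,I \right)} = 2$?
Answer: $- \frac{684700}{3} \approx -2.2823 \cdot 10^{5}$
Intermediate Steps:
$X{\left(k \right)} = 11$
$f{\left(c,Y \right)} = - \frac{28}{81} + \frac{2 c}{81}$ ($f{\left(c,Y \right)} = \frac{c + \left(-28 + c\right)}{79 + 2} = \frac{-28 + 2 c}{81} = \left(-28 + 2 c\right) \frac{1}{81} = - \frac{28}{81} + \frac{2 c}{81}$)
$\left(6547 - 24583\right) \left(X{\left(-151 \right)} + f{\left(81,68 \right)}\right) = \left(6547 - 24583\right) \left(11 + \left(- \frac{28}{81} + \frac{2}{81} \cdot 81\right)\right) = - 18036 \left(11 + \left(- \frac{28}{81} + 2\right)\right) = - 18036 \left(11 + \frac{134}{81}\right) = \left(-18036\right) \frac{1025}{81} = - \frac{684700}{3}$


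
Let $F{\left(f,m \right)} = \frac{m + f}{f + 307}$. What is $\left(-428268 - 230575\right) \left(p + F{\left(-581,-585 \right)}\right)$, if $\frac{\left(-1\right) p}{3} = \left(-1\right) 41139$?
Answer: $- \frac{11140186540216}{137} \approx -8.1315 \cdot 10^{10}$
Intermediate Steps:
$p = 123417$ ($p = - 3 \left(\left(-1\right) 41139\right) = \left(-3\right) \left(-41139\right) = 123417$)
$F{\left(f,m \right)} = \frac{f + m}{307 + f}$
$\left(-428268 - 230575\right) \left(p + F{\left(-581,-585 \right)}\right) = \left(-428268 - 230575\right) \left(123417 + \frac{-581 - 585}{307 - 581}\right) = - 658843 \left(123417 + \frac{1}{-274} \left(-1166\right)\right) = - 658843 \left(123417 - - \frac{583}{137}\right) = - 658843 \left(123417 + \frac{583}{137}\right) = \left(-658843\right) \frac{16908712}{137} = - \frac{11140186540216}{137}$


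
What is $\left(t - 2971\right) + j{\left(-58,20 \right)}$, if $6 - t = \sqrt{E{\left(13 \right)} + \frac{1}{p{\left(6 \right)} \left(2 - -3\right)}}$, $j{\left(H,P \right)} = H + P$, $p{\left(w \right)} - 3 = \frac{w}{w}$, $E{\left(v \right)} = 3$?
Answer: $-3003 - \frac{\sqrt{305}}{10} \approx -3004.7$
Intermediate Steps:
$p{\left(w \right)} = 4$ ($p{\left(w \right)} = 3 + \frac{w}{w} = 3 + 1 = 4$)
$t = 6 - \frac{\sqrt{305}}{10}$ ($t = 6 - \sqrt{3 + \frac{1}{4 \left(2 - -3\right)}} = 6 - \sqrt{3 + \frac{1}{4 \left(2 + \left(-2 + 5\right)\right)}} = 6 - \sqrt{3 + \frac{1}{4 \left(2 + 3\right)}} = 6 - \sqrt{3 + \frac{1}{4 \cdot 5}} = 6 - \sqrt{3 + \frac{1}{20}} = 6 - \sqrt{\frac{61}{20}} = 6 - \frac{\sqrt{305}}{10} \approx 4.2536$)
$\left(t - 2971\right) + j{\left(-58,20 \right)} = \left(\left(6 - \frac{\sqrt{305}}{10}\right) - 2971\right) + \left(-58 + 20\right) = \left(-2965 - \frac{\sqrt{305}}{10}\right) - 38 = -3003 - \frac{\sqrt{305}}{10}$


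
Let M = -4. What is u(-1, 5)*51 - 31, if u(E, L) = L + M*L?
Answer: -796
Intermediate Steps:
u(E, L) = -3*L (u(E, L) = L - 4*L = -3*L)
u(-1, 5)*51 - 31 = -3*5*51 - 31 = -15*51 - 31 = -765 - 31 = -796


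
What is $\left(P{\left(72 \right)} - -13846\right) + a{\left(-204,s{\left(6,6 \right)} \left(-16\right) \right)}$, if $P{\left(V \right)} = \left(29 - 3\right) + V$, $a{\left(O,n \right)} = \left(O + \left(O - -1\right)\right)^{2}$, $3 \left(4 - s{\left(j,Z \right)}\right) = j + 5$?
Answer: $179593$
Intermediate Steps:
$s{\left(j,Z \right)} = \frac{7}{3} - \frac{j}{3}$ ($s{\left(j,Z \right)} = 4 - \frac{j + 5}{3} = 4 - \frac{5 + j}{3} = 4 - \left(\frac{5}{3} + \frac{j}{3}\right) = \frac{7}{3} - \frac{j}{3}$)
$a{\left(O,n \right)} = \left(1 + 2 O\right)^{2}$ ($a{\left(O,n \right)} = \left(O + \left(O + 1\right)\right)^{2} = \left(O + \left(1 + O\right)\right)^{2} = \left(1 + 2 O\right)^{2}$)
$P{\left(V \right)} = 26 + V$
$\left(P{\left(72 \right)} - -13846\right) + a{\left(-204,s{\left(6,6 \right)} \left(-16\right) \right)} = \left(\left(26 + 72\right) - -13846\right) + \left(1 + 2 \left(-204\right)\right)^{2} = \left(98 + 13846\right) + \left(1 - 408\right)^{2} = 13944 + \left(-407\right)^{2} = 13944 + 165649 = 179593$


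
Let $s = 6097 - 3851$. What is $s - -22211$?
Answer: $24457$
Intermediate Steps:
$s = 2246$ ($s = 6097 - 3851 = 2246$)
$s - -22211 = 2246 - -22211 = 2246 + 22211 = 24457$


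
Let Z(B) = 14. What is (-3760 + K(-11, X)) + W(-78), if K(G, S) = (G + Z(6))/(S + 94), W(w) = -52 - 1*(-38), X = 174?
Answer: -1011429/268 ≈ -3774.0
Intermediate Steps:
W(w) = -14 (W(w) = -52 + 38 = -14)
K(G, S) = (14 + G)/(94 + S) (K(G, S) = (G + 14)/(S + 94) = (14 + G)/(94 + S))
(-3760 + K(-11, X)) + W(-78) = (-3760 + (14 - 11)/(94 + 174)) - 14 = (-3760 + 3/268) - 14 = -1007677/268 - 14 = -1011429/268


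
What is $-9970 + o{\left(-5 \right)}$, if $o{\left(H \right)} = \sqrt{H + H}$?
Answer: $-9970 + i \sqrt{10} \approx -9970.0 + 3.1623 i$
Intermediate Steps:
$o{\left(H \right)} = \sqrt{2} \sqrt{H}$ ($o{\left(H \right)} = \sqrt{2 H} = \sqrt{2} \sqrt{H}$)
$-9970 + o{\left(-5 \right)} = -9970 + \sqrt{2} \sqrt{-5} = -9970 + \sqrt{2} i \sqrt{5} = -9970 + i \sqrt{10}$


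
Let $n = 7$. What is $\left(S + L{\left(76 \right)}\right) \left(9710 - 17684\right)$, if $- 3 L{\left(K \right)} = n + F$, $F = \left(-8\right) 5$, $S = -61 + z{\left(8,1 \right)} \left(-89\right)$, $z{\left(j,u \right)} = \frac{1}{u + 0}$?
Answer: $1108386$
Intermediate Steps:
$z{\left(j,u \right)} = \frac{1}{u}$
$S = -150$ ($S = -61 + 1^{-1} \left(-89\right) = -61 + 1 \left(-89\right) = -61 - 89 = -150$)
$F = -40$
$L{\left(K \right)} = 11$ ($L{\left(K \right)} = - \frac{7 - 40}{3} = \left(- \frac{1}{3}\right) \left(-33\right) = 11$)
$\left(S + L{\left(76 \right)}\right) \left(9710 - 17684\right) = \left(-150 + 11\right) \left(9710 - 17684\right) = \left(-139\right) \left(-7974\right) = 1108386$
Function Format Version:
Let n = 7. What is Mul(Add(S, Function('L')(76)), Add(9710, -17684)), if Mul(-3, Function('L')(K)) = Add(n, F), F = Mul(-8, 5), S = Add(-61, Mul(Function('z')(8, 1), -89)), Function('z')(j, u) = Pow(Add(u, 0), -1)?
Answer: 1108386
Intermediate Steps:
Function('z')(j, u) = Pow(u, -1)
S = -150 (S = Add(-61, Mul(Pow(1, -1), -89)) = Add(-61, Mul(1, -89)) = Add(-61, -89) = -150)
F = -40
Function('L')(K) = 11 (Function('L')(K) = Mul(Rational(-1, 3), Add(7, -40)) = Mul(Rational(-1, 3), -33) = 11)
Mul(Add(S, Function('L')(76)), Add(9710, -17684)) = Mul(Add(-150, 11), Add(9710, -17684)) = Mul(-139, -7974) = 1108386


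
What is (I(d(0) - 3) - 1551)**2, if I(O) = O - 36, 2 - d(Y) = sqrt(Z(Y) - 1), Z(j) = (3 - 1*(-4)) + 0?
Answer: (1588 + sqrt(6))**2 ≈ 2.5295e+6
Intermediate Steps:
Z(j) = 7 (Z(j) = (3 + 4) + 0 = 7 + 0 = 7)
d(Y) = 2 - sqrt(6) (d(Y) = 2 - sqrt(7 - 1) = 2 - sqrt(6))
I(O) = -36 + O
(I(d(0) - 3) - 1551)**2 = ((-36 + ((2 - sqrt(6)) - 3)) - 1551)**2 = ((-36 + (-1 - sqrt(6))) - 1551)**2 = ((-37 - sqrt(6)) - 1551)**2 = (-1588 - sqrt(6))**2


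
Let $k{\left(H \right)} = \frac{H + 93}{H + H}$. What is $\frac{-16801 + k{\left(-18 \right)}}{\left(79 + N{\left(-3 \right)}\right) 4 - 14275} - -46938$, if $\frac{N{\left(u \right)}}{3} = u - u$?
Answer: $\frac{7862692141}{167508} \approx 46939.0$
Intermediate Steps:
$N{\left(u \right)} = 0$ ($N{\left(u \right)} = 3 \left(u - u\right) = 3 \cdot 0 = 0$)
$k{\left(H \right)} = \frac{93 + H}{2 H}$
$\frac{-16801 + k{\left(-18 \right)}}{\left(79 + N{\left(-3 \right)}\right) 4 - 14275} - -46938 = \frac{-16801 + \frac{93 - 18}{2 \left(-18\right)}}{\left(79 + 0\right) 4 - 14275} - -46938 = \frac{-16801 + \frac{1}{2} \left(- \frac{1}{18}\right) 75}{79 \cdot 4 - 14275} + 46938 = \frac{-16801 - \frac{25}{12}}{316 - 14275} + 46938 = - \frac{201637}{12 \left(-13959\right)} + 46938 = \left(- \frac{201637}{12}\right) \left(- \frac{1}{13959}\right) + 46938 = \frac{201637}{167508} + 46938 = \frac{7862692141}{167508}$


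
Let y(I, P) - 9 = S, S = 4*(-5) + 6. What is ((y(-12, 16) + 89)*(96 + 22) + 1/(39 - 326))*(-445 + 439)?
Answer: -17068458/287 ≈ -59472.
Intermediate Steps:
S = -14 (S = -20 + 6 = -14)
y(I, P) = -5 (y(I, P) = 9 - 14 = -5)
((y(-12, 16) + 89)*(96 + 22) + 1/(39 - 326))*(-445 + 439) = ((-5 + 89)*(96 + 22) + 1/(39 - 326))*(-445 + 439) = (84*118 + 1/(-287))*(-6) = (9912 - 1/287)*(-6) = (2844743/287)*(-6) = -17068458/287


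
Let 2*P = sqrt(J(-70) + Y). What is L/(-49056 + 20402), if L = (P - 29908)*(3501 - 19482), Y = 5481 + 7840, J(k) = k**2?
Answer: -238979874/14327 + 15981*sqrt(18221)/57308 ≈ -16643.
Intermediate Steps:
Y = 13321
P = sqrt(18221)/2 (P = sqrt((-70)**2 + 13321)/2 = sqrt(4900 + 13321)/2 = sqrt(18221)/2 ≈ 67.493)
L = 477959748 - 15981*sqrt(18221)/2 (L = (sqrt(18221)/2 - 29908)*(3501 - 19482) = (-29908 + sqrt(18221)/2)*(-15981) = 477959748 - 15981*sqrt(18221)/2 ≈ 4.7688e+8)
L/(-49056 + 20402) = (477959748 - 15981*sqrt(18221)/2)/(-49056 + 20402) = (477959748 - 15981*sqrt(18221)/2)/(-28654) = (477959748 - 15981*sqrt(18221)/2)*(-1/28654) = -238979874/14327 + 15981*sqrt(18221)/57308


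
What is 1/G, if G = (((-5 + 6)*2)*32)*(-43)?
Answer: -1/2752 ≈ -0.00036337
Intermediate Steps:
G = -2752 (G = ((1*2)*32)*(-43) = (2*32)*(-43) = 64*(-43) = -2752)
1/G = 1/(-2752) = -1/2752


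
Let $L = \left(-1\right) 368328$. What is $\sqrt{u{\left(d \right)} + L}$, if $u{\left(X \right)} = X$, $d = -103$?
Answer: $7 i \sqrt{7519} \approx 606.99 i$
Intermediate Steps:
$L = -368328$
$\sqrt{u{\left(d \right)} + L} = \sqrt{-103 - 368328} = \sqrt{-368431} = 7 i \sqrt{7519}$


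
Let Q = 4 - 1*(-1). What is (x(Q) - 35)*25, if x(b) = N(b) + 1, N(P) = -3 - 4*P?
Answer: -1425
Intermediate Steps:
Q = 5 (Q = 4 + 1 = 5)
x(b) = -2 - 4*b (x(b) = (-3 - 4*b) + 1 = -2 - 4*b)
(x(Q) - 35)*25 = ((-2 - 4*5) - 35)*25 = ((-2 - 20) - 35)*25 = (-22 - 35)*25 = -57*25 = -1425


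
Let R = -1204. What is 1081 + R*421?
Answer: -505803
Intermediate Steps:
1081 + R*421 = 1081 - 1204*421 = 1081 - 506884 = -505803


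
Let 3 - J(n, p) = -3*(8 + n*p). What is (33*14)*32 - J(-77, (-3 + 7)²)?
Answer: 18453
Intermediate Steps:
J(n, p) = 27 + 3*n*p (J(n, p) = 3 - (-3)*(8 + n*p) = 3 - (-24 - 3*n*p) = 3 + (24 + 3*n*p) = 27 + 3*n*p)
(33*14)*32 - J(-77, (-3 + 7)²) = (33*14)*32 - (27 + 3*(-77)*(-3 + 7)²) = 462*32 - (27 + 3*(-77)*4²) = 14784 - (27 + 3*(-77)*16) = 14784 - (27 - 3696) = 14784 - 1*(-3669) = 14784 + 3669 = 18453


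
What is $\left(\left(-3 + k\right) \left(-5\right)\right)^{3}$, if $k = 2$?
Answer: $125$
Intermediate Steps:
$\left(\left(-3 + k\right) \left(-5\right)\right)^{3} = \left(\left(-3 + 2\right) \left(-5\right)\right)^{3} = \left(\left(-1\right) \left(-5\right)\right)^{3} = 5^{3} = 125$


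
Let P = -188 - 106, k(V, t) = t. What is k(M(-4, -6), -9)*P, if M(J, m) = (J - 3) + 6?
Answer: 2646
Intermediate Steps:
M(J, m) = 3 + J (M(J, m) = (-3 + J) + 6 = 3 + J)
P = -294
k(M(-4, -6), -9)*P = -9*(-294) = 2646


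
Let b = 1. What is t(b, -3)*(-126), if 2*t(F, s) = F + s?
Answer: 126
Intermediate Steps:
t(F, s) = F/2 + s/2 (t(F, s) = (F + s)/2 = F/2 + s/2)
t(b, -3)*(-126) = ((½)*1 + (½)*(-3))*(-126) = (½ - 3/2)*(-126) = -1*(-126) = 126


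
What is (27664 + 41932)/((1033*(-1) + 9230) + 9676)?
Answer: 69596/17873 ≈ 3.8939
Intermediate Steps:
(27664 + 41932)/((1033*(-1) + 9230) + 9676) = 69596/((-1033 + 9230) + 9676) = 69596/(8197 + 9676) = 69596/17873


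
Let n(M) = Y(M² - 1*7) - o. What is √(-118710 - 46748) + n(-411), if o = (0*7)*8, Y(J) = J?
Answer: 168914 + I*√165458 ≈ 1.6891e+5 + 406.77*I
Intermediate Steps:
o = 0 (o = 0*8 = 0)
n(M) = -7 + M² (n(M) = (M² - 1*7) - 1*0 = (M² - 7) + 0 = (-7 + M²) + 0 = -7 + M²)
√(-118710 - 46748) + n(-411) = √(-118710 - 46748) + (-7 + (-411)²) = √(-165458) + (-7 + 168921) = I*√165458 + 168914 = 168914 + I*√165458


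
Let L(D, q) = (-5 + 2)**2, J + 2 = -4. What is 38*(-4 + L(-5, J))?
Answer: 190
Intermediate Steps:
J = -6 (J = -2 - 4 = -6)
L(D, q) = 9 (L(D, q) = (-3)**2 = 9)
38*(-4 + L(-5, J)) = 38*(-4 + 9) = 38*5 = 190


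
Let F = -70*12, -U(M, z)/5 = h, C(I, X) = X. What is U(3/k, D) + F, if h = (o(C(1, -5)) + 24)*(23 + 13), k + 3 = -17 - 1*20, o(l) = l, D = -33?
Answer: -4260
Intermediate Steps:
k = -40 (k = -3 + (-17 - 1*20) = -3 + (-17 - 20) = -3 - 37 = -40)
h = 684 (h = (-5 + 24)*(23 + 13) = 19*36 = 684)
U(M, z) = -3420 (U(M, z) = -5*684 = -3420)
F = -840
U(3/k, D) + F = -3420 - 840 = -4260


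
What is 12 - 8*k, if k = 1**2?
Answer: 4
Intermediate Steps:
k = 1
12 - 8*k = 12 - 8*1 = 12 - 8 = 4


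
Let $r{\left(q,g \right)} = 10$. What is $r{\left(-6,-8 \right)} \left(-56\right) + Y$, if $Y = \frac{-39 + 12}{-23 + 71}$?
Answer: $- \frac{8969}{16} \approx -560.56$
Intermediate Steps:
$Y = - \frac{9}{16}$ ($Y = - \frac{27}{48} = \left(-27\right) \frac{1}{48} = - \frac{9}{16} \approx -0.5625$)
$r{\left(-6,-8 \right)} \left(-56\right) + Y = 10 \left(-56\right) - \frac{9}{16} = -560 - \frac{9}{16} = - \frac{8969}{16}$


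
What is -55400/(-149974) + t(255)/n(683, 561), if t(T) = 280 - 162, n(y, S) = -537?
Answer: 6026434/40268019 ≈ 0.14966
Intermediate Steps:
t(T) = 118
-55400/(-149974) + t(255)/n(683, 561) = -55400/(-149974) + 118/(-537) = -55400*(-1/149974) + 118*(-1/537) = 27700/74987 - 118/537 = 6026434/40268019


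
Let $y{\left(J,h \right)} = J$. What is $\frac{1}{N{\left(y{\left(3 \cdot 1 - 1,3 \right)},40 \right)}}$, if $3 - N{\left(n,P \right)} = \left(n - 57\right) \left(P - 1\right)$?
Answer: $\frac{1}{2148} \approx 0.00046555$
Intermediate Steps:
$N{\left(n,P \right)} = 3 - \left(-1 + P\right) \left(-57 + n\right)$ ($N{\left(n,P \right)} = 3 - \left(n - 57\right) \left(P - 1\right) = 3 - \left(-57 + n\right) \left(-1 + P\right) = 3 - \left(-1 + P\right) \left(-57 + n\right)$)
$\frac{1}{N{\left(y{\left(3 \cdot 1 - 1,3 \right)},40 \right)}} = \frac{1}{-54 + \left(3 \cdot 1 - 1\right) + 57 \cdot 40 - 40 \left(3 \cdot 1 - 1\right)} = \frac{1}{-54 + \left(3 - 1\right) + 2280 - 40 \left(3 - 1\right)} = \frac{1}{-54 + 2 + 2280 - 40 \cdot 2} = \frac{1}{-54 + 2 + 2280 - 80} = \frac{1}{2148}$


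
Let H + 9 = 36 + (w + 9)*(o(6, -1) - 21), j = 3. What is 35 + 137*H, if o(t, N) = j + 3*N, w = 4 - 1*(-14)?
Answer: -73945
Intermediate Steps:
w = 18 (w = 4 + 14 = 18)
o(t, N) = 3 + 3*N
H = -540 (H = -9 + (36 + (18 + 9)*((3 + 3*(-1)) - 21)) = -9 + (36 + 27*((3 - 3) - 21)) = -9 + (36 + 27*(0 - 21)) = -9 + (36 + 27*(-21)) = -9 + (36 - 567) = -9 - 531 = -540)
35 + 137*H = 35 + 137*(-540) = 35 - 73980 = -73945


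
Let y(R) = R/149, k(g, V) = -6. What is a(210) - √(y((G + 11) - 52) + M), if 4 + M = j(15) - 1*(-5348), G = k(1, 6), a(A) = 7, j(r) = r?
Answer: 7 - 6*√3304671/149 ≈ -66.203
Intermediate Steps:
G = -6
y(R) = R/149 (y(R) = R*(1/149) = R/149)
M = 5359 (M = -4 + (15 - 1*(-5348)) = -4 + (15 + 5348) = -4 + 5363 = 5359)
a(210) - √(y((G + 11) - 52) + M) = 7 - √(((-6 + 11) - 52)/149 + 5359) = 7 - √((5 - 52)/149 + 5359) = 7 - √((1/149)*(-47) + 5359) = 7 - √(-47/149 + 5359) = 7 - √(798444/149) = 7 - 6*√3304671/149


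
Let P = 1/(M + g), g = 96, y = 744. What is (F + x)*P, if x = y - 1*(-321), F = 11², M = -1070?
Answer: -593/487 ≈ -1.2177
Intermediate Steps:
F = 121
P = -1/974 (P = 1/(-1070 + 96) = 1/(-974) = -1/974 ≈ -0.0010267)
x = 1065 (x = 744 - 1*(-321) = 744 + 321 = 1065)
(F + x)*P = (121 + 1065)*(-1/974) = 1186*(-1/974) = -593/487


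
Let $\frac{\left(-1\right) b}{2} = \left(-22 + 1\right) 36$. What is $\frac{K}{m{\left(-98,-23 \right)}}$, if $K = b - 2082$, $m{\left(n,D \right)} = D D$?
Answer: $- \frac{570}{529} \approx -1.0775$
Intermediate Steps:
$m{\left(n,D \right)} = D^{2}$
$b = 1512$ ($b = - 2 \left(-22 + 1\right) 36 = - 2 \left(\left(-21\right) 36\right) = \left(-2\right) \left(-756\right) = 1512$)
$K = -570$ ($K = 1512 - 2082 = -570$)
$\frac{K}{m{\left(-98,-23 \right)}} = - \frac{570}{\left(-23\right)^{2}} = - \frac{570}{529}$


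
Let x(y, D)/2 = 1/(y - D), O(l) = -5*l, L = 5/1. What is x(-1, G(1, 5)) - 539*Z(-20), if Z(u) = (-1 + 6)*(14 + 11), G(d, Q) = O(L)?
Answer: -808499/12 ≈ -67375.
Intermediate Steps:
L = 5 (L = 5*1 = 5)
G(d, Q) = -25 (G(d, Q) = -5*5 = -25)
Z(u) = 125 (Z(u) = 5*25 = 125)
x(y, D) = 2/(y - D)
x(-1, G(1, 5)) - 539*Z(-20) = 2/(-1 - 1*(-25)) - 539*125 = 2/(-1 + 25) - 67375 = 2/24 - 67375 = 2*(1/24) - 67375 = 1/12 - 67375 = -808499/12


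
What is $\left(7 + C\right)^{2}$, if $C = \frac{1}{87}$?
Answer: $\frac{372100}{7569} \approx 49.161$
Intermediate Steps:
$C = \frac{1}{87} \approx 0.011494$
$\left(7 + C\right)^{2} = \left(7 + \frac{1}{87}\right)^{2} = \left(\frac{610}{87}\right)^{2} = \frac{372100}{7569}$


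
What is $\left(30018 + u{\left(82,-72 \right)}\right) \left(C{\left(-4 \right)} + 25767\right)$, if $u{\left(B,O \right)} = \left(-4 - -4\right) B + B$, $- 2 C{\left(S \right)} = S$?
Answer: $775646900$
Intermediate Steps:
$C{\left(S \right)} = - \frac{S}{2}$
$u{\left(B,O \right)} = B$ ($u{\left(B,O \right)} = \left(-4 + 4\right) B + B = 0 B + B = 0 + B = B$)
$\left(30018 + u{\left(82,-72 \right)}\right) \left(C{\left(-4 \right)} + 25767\right) = \left(30018 + 82\right) \left(\left(- \frac{1}{2}\right) \left(-4\right) + 25767\right) = 30100 \left(2 + 25767\right) = 30100 \cdot 25769 = 775646900$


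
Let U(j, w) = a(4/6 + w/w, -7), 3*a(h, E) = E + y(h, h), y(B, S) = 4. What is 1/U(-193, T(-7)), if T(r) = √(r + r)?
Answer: -1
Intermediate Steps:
a(h, E) = 4/3 + E/3 (a(h, E) = (E + 4)/3 = (4 + E)/3 = 4/3 + E/3)
T(r) = √2*√r (T(r) = √(2*r) = √2*√r)
U(j, w) = -1 (U(j, w) = 4/3 + (⅓)*(-7) = 4/3 - 7/3 = -1)
1/U(-193, T(-7)) = 1/(-1) = -1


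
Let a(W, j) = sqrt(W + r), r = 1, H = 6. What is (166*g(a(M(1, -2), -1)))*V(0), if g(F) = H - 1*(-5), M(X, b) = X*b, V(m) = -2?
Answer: -3652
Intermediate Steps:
a(W, j) = sqrt(1 + W) (a(W, j) = sqrt(W + 1) = sqrt(1 + W))
g(F) = 11 (g(F) = 6 - 1*(-5) = 6 + 5 = 11)
(166*g(a(M(1, -2), -1)))*V(0) = (166*11)*(-2) = 1826*(-2) = -3652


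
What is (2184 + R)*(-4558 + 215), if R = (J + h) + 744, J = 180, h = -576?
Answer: -10996476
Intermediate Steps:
R = 348 (R = (180 - 576) + 744 = -396 + 744 = 348)
(2184 + R)*(-4558 + 215) = (2184 + 348)*(-4558 + 215) = 2532*(-4343) = -10996476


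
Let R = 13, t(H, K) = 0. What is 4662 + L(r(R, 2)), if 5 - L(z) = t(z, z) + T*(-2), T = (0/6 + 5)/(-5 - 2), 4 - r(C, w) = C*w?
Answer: 32659/7 ≈ 4665.6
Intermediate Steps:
r(C, w) = 4 - C*w
T = -5/7 (T = (0*(⅙) + 5)/(-7) = (0 + 5)*(-⅐) = 5*(-⅐) = -5/7 ≈ -0.71429)
L(z) = 25/7 (L(z) = 5 - (0 - 5/7*(-2)) = 5 - (0 + 10/7) = 5 - 1*10/7 = 5 - 10/7 = 25/7)
4662 + L(r(R, 2)) = 4662 + 25/7 = 32659/7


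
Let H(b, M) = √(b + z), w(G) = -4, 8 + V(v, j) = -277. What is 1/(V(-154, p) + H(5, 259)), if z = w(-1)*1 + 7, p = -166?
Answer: -285/81217 - 2*√2/81217 ≈ -0.0035439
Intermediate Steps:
V(v, j) = -285 (V(v, j) = -8 - 277 = -285)
z = 3 (z = -4*1 + 7 = -4 + 7 = 3)
H(b, M) = √(3 + b) (H(b, M) = √(b + 3) = √(3 + b))
1/(V(-154, p) + H(5, 259)) = 1/(-285 + √(3 + 5)) = 1/(-285 + √8) = 1/(-285 + 2*√2)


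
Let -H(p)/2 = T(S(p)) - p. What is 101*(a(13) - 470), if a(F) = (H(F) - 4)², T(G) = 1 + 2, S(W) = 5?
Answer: -21614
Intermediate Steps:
T(G) = 3
H(p) = -6 + 2*p (H(p) = -2*(3 - p) = -6 + 2*p)
a(F) = (-10 + 2*F)² (a(F) = ((-6 + 2*F) - 4)² = (-10 + 2*F)²)
101*(a(13) - 470) = 101*(4*(-5 + 13)² - 470) = 101*(4*8² - 470) = 101*(4*64 - 470) = 101*(256 - 470) = 101*(-214) = -21614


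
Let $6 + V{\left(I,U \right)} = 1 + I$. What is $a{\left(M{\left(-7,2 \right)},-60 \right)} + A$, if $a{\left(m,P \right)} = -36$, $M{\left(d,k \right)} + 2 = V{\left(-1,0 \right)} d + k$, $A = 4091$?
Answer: $4055$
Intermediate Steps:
$V{\left(I,U \right)} = -5 + I$ ($V{\left(I,U \right)} = -6 + \left(1 + I\right) = -5 + I$)
$M{\left(d,k \right)} = -2 + k - 6 d$ ($M{\left(d,k \right)} = -2 + \left(\left(-5 - 1\right) d + k\right) = -2 - \left(- k + 6 d\right) = -2 + k - 6 d$)
$a{\left(M{\left(-7,2 \right)},-60 \right)} + A = -36 + 4091 = 4055$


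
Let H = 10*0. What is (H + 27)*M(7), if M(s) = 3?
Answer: 81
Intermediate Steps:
H = 0
(H + 27)*M(7) = (0 + 27)*3 = 27*3 = 81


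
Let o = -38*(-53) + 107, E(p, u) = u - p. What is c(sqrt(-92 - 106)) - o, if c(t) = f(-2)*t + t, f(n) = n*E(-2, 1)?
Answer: -2121 - 15*I*sqrt(22) ≈ -2121.0 - 70.356*I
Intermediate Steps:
o = 2121 (o = 2014 + 107 = 2121)
f(n) = 3*n (f(n) = n*(1 - 1*(-2)) = n*(1 + 2) = n*3 = 3*n)
c(t) = -5*t (c(t) = (3*(-2))*t + t = -6*t + t = -5*t)
c(sqrt(-92 - 106)) - o = -5*sqrt(-92 - 106) - 1*2121 = -15*I*sqrt(22) - 2121 = -2121 - 15*I*sqrt(22)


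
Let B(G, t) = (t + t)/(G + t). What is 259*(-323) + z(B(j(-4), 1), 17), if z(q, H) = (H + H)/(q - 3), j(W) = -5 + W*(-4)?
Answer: -83669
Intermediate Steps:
j(W) = -5 - 4*W
B(G, t) = 2*t/(G + t) (B(G, t) = (2*t)/(G + t) = 2*t/(G + t))
z(q, H) = 2*H/(-3 + q) (z(q, H) = (2*H)/(-3 + q) = 2*H/(-3 + q))
259*(-323) + z(B(j(-4), 1), 17) = 259*(-323) + 2*17/(-3 + 2*1/((-5 - 4*(-4)) + 1)) = -83657 + 2*17/(-3 + 2*1/((-5 + 16) + 1)) = -83657 + 2*17/(-3 + 2*1/(11 + 1)) = -83657 + 2*17/(-3 + 2*1/12) = -83657 + 2*17/(-3 + 2*1*(1/12)) = -83657 + 2*17/(-3 + ⅙) = -83657 + 2*17/(-17/6) = -83657 + 2*17*(-6/17) = -83657 - 12 = -83669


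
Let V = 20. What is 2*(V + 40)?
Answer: 120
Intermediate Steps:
2*(V + 40) = 2*(20 + 40) = 2*60 = 120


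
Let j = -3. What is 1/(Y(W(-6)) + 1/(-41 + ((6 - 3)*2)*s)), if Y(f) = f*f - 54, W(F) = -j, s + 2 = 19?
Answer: -61/2744 ≈ -0.022230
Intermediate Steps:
s = 17 (s = -2 + 19 = 17)
W(F) = 3 (W(F) = -1*(-3) = 3)
Y(f) = -54 + f² (Y(f) = f² - 54 = -54 + f²)
1/(Y(W(-6)) + 1/(-41 + ((6 - 3)*2)*s)) = 1/((-54 + 3²) + 1/(-41 + ((6 - 3)*2)*17)) = 1/((-54 + 9) + 1/(-41 + (3*2)*17)) = 1/(-45 + 1/(-41 + 6*17)) = 1/(-45 + 1/(-41 + 102)) = 1/(-45 + 1/61) = 1/(-2744/61) = -61/2744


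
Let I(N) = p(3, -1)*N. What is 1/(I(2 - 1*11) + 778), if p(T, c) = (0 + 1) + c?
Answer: 1/778 ≈ 0.0012853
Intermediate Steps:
p(T, c) = 1 + c
I(N) = 0 (I(N) = (1 - 1)*N = 0*N = 0)
1/(I(2 - 1*11) + 778) = 1/(0 + 778) = 1/778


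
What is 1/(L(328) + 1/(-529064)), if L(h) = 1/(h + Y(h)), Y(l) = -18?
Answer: 82004920/264377 ≈ 310.18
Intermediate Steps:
L(h) = 1/(-18 + h) (L(h) = 1/(h - 18) = 1/(-18 + h))
1/(L(328) + 1/(-529064)) = 1/(1/(-18 + 328) + 1/(-529064)) = 1/(1/310 - 1/529064) = 1/(264377/82004920) = 82004920/264377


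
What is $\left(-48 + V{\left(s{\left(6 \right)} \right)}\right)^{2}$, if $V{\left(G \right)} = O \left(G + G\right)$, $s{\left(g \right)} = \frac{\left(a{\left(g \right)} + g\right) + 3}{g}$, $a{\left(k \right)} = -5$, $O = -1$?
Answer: $\frac{21904}{9} \approx 2433.8$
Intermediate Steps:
$s{\left(g \right)} = \frac{-2 + g}{g}$ ($s{\left(g \right)} = \frac{\left(-5 + g\right) + 3}{g} = \frac{-2 + g}{g}$)
$V{\left(G \right)} = - 2 G$ ($V{\left(G \right)} = - (G + G) = - 2 G$)
$\left(-48 + V{\left(s{\left(6 \right)} \right)}\right)^{2} = \left(-48 - 2 \frac{-2 + 6}{6}\right)^{2} = \left(-48 - 2 \cdot \frac{1}{6} \cdot 4\right)^{2} = \left(-48 - \frac{4}{3}\right)^{2} = \left(- \frac{148}{3}\right)^{2} = \frac{21904}{9}$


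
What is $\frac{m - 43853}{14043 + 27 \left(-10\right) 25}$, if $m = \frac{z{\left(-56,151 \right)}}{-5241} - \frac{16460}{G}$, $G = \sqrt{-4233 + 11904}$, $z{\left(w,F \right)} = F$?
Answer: $- \frac{229833724}{38222613} - \frac{16460 \sqrt{7671}}{55944603} \approx -6.0388$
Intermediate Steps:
$G = \sqrt{7671} \approx 87.584$
$m = - \frac{151}{5241} - \frac{16460 \sqrt{7671}}{7671}$ ($m = \frac{151}{-5241} - \frac{16460}{\sqrt{7671}} = 151 \left(- \frac{1}{5241}\right) - 16460 \frac{\sqrt{7671}}{7671} = - \frac{151}{5241} - \frac{16460 \sqrt{7671}}{7671} \approx -187.96$)
$\frac{m - 43853}{14043 + 27 \left(-10\right) 25} = \frac{\left(- \frac{151}{5241} - \frac{16460 \sqrt{7671}}{7671}\right) - 43853}{14043 + 27 \left(-10\right) 25} = \frac{- \frac{229833724}{5241} - \frac{16460 \sqrt{7671}}{7671}}{14043 - 6750} = \frac{- \frac{229833724}{5241} - \frac{16460 \sqrt{7671}}{7671}}{7293} = \left(- \frac{229833724}{5241} - \frac{16460 \sqrt{7671}}{7671}\right) \frac{1}{7293} = - \frac{229833724}{38222613} - \frac{16460 \sqrt{7671}}{55944603}$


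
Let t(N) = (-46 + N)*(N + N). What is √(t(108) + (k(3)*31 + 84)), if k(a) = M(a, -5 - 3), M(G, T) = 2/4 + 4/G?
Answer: √487182/6 ≈ 116.33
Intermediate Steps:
M(G, T) = ½ + 4/G (M(G, T) = 2*(¼) + 4/G = ½ + 4/G)
t(N) = 2*N*(-46 + N) (t(N) = (-46 + N)*(2*N) = 2*N*(-46 + N))
k(a) = (8 + a)/(2*a)
√(t(108) + (k(3)*31 + 84)) = √(2*108*(-46 + 108) + (((½)*(8 + 3)/3)*31 + 84)) = √(2*108*62 + (((½)*(⅓)*11)*31 + 84)) = √(13392 + ((11/6)*31 + 84)) = √(13392 + (341/6 + 84)) = √(13392 + 845/6) = √(81197/6) = √487182/6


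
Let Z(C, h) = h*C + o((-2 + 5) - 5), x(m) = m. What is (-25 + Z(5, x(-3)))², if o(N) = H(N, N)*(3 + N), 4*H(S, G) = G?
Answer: 6561/4 ≈ 1640.3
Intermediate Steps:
H(S, G) = G/4
o(N) = N*(3 + N)/4 (o(N) = (N/4)*(3 + N) = N*(3 + N)/4)
Z(C, h) = -½ + C*h (Z(C, h) = h*C + ((-2 + 5) - 5)*(3 + ((-2 + 5) - 5))/4 = C*h + (3 - 5)*(3 + (3 - 5))/4 = C*h + (¼)*(-2)*(3 - 2) = C*h + (¼)*(-2)*1 = C*h - ½ = -½ + C*h)
(-25 + Z(5, x(-3)))² = (-25 + (-½ + 5*(-3)))² = (-25 + (-½ - 15))² = (-25 - 31/2)² = (-81/2)² = 6561/4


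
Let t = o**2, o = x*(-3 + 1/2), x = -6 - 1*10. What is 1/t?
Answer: 1/1600 ≈ 0.00062500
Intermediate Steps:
x = -16 (x = -6 - 10 = -16)
o = 40 (o = -16*(-3 + 1/2) = -16*(-5/2) = 40)
t = 1600 (t = 40**2 = 1600)
1/t = 1/1600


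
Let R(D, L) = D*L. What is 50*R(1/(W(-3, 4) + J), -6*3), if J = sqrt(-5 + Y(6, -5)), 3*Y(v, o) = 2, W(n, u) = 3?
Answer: -405/2 + 45*I*sqrt(39)/2 ≈ -202.5 + 140.51*I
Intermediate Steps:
Y(v, o) = 2/3 (Y(v, o) = (1/3)*2 = 2/3)
J = I*sqrt(39)/3 (J = sqrt(-5 + 2/3) = sqrt(-13/3) = I*sqrt(39)/3 ≈ 2.0817*I)
50*R(1/(W(-3, 4) + J), -6*3) = 50*((-6*3)/(3 + I*sqrt(39)/3)) = 50*(-18/(3 + I*sqrt(39)/3)) = -900/(3 + I*sqrt(39)/3)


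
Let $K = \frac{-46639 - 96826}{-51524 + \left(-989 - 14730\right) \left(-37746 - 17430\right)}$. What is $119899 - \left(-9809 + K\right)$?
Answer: $\frac{22498112563525}{173452004} \approx 1.2971 \cdot 10^{5}$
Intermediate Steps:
$K = - \frac{28693}{173452004}$ ($K = - \frac{143465}{-51524 + \left(-989 + \left(-22337 + 7607\right)\right) \left(-55176\right)} = - \frac{143465}{-51524 + \left(-989 - 14730\right) \left(-55176\right)} = - \frac{143465}{-51524 - -867311544} = - \frac{143465}{-51524 + 867311544} = - \frac{143465}{867260020} = \left(-143465\right) \frac{1}{867260020} = - \frac{28693}{173452004} \approx -0.00016542$)
$119899 - \left(-9809 + K\right) = 119899 - \left(-9809 - \frac{28693}{173452004}\right) = 119899 - - \frac{1701390735929}{173452004} = 119899 + \frac{1701390735929}{173452004} = \frac{22498112563525}{173452004}$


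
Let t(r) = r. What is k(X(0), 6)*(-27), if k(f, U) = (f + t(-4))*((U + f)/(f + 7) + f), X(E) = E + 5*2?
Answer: -30132/17 ≈ -1772.5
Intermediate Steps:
X(E) = 10 + E (X(E) = E + 10 = 10 + E)
k(f, U) = (-4 + f)*(f + (U + f)/(7 + f)) (k(f, U) = (f - 4)*((U + f)/(f + 7) + f) = (-4 + f)*((U + f)/(7 + f) + f) = (-4 + f)*(f + (U + f)/(7 + f)))
k(X(0), 6)*(-27) = (((10 + 0)³ - 32*(10 + 0) - 4*6 + 4*(10 + 0)² + 6*(10 + 0))/(7 + (10 + 0)))*(-27) = ((10³ - 32*10 - 24 + 4*10² + 6*10)/(7 + 10))*(-27) = ((1000 - 320 - 24 + 4*100 + 60)/17)*(-27) = ((1000 - 320 - 24 + 400 + 60)/17)*(-27) = ((1/17)*1116)*(-27) = (1116/17)*(-27) = -30132/17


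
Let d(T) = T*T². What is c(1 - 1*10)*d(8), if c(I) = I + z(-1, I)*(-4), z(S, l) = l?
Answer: 13824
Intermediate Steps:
c(I) = -3*I (c(I) = I + I*(-4) = I - 4*I = -3*I)
d(T) = T³
c(1 - 1*10)*d(8) = -3*(1 - 1*10)*8³ = -3*(1 - 10)*512 = -3*(-9)*512 = 27*512 = 13824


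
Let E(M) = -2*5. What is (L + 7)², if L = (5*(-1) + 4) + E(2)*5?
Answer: 1936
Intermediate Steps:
E(M) = -10
L = -51 (L = (5*(-1) + 4) - 10*5 = (-5 + 4) - 50 = -1 - 50 = -51)
(L + 7)² = (-51 + 7)² = (-44)² = 1936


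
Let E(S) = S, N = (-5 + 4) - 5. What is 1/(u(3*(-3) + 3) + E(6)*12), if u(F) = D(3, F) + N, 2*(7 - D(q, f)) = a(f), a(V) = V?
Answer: 1/76 ≈ 0.013158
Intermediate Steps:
D(q, f) = 7 - f/2
N = -6 (N = -1 - 5 = -6)
u(F) = 1 - F/2 (u(F) = (7 - F/2) - 6 = 1 - F/2)
1/(u(3*(-3) + 3) + E(6)*12) = 1/((1 - (3*(-3) + 3)/2) + 6*12) = 1/((1 - (-9 + 3)/2) + 72) = 1/((1 - ½*(-6)) + 72) = 1/((1 + 3) + 72) = 1/(4 + 72) = 1/76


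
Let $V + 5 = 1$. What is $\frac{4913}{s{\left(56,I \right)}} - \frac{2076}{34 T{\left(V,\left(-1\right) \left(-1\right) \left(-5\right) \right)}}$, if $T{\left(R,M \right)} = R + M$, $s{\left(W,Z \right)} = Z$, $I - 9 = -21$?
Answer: $- \frac{27379}{68} \approx -402.63$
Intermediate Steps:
$V = -4$ ($V = -5 + 1 = -4$)
$I = -12$ ($I = 9 - 21 = -12$)
$T{\left(R,M \right)} = M + R$
$\frac{4913}{s{\left(56,I \right)}} - \frac{2076}{34 T{\left(V,\left(-1\right) \left(-1\right) \left(-5\right) \right)}} = \frac{4913}{-12} - \frac{2076}{34 \left(\left(-1\right) \left(-1\right) \left(-5\right) - 4\right)} = 4913 \left(- \frac{1}{12}\right) - \frac{2076}{34 \left(1 \left(-5\right) - 4\right)} = - \frac{4913}{12} - \frac{2076}{34 \left(-5 - 4\right)} = - \frac{4913}{12} - \frac{2076}{34 \left(-9\right)} = - \frac{4913}{12} - \frac{2076}{-306} = - \frac{4913}{12} - - \frac{346}{51} = - \frac{4913}{12} + \frac{346}{51} = - \frac{27379}{68}$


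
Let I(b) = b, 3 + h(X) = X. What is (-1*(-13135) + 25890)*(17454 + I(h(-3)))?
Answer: 680908200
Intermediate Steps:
h(X) = -3 + X
(-1*(-13135) + 25890)*(17454 + I(h(-3))) = (-1*(-13135) + 25890)*(17454 + (-3 - 3)) = (13135 + 25890)*(17454 - 6) = 39025*17448 = 680908200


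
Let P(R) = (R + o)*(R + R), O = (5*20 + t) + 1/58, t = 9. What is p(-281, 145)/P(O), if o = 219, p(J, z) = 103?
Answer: 173246/120295075 ≈ 0.0014402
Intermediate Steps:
O = 6323/58 (O = (5*20 + 9) + 1/58 = (100 + 9) + 1/58 = 109 + 1/58 = 6323/58 ≈ 109.02)
P(R) = 2*R*(219 + R) (P(R) = (R + 219)*(R + R) = (219 + R)*(2*R) = 2*R*(219 + R))
p(-281, 145)/P(O) = 103/((2*(6323/58)*(219 + 6323/58))) = 103/((2*(6323/58)*(19025/58))) = 103/(120295075/1682) = 103*(1682/120295075) = 173246/120295075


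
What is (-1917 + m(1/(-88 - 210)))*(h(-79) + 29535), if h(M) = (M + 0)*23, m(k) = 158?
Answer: -48755962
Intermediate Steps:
h(M) = 23*M (h(M) = M*23 = 23*M)
(-1917 + m(1/(-88 - 210)))*(h(-79) + 29535) = (-1917 + 158)*(23*(-79) + 29535) = -1759*(-1817 + 29535) = -1759*27718 = -48755962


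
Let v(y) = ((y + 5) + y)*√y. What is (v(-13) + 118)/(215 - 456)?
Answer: -118/241 + 21*I*√13/241 ≈ -0.48963 + 0.31418*I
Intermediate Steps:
v(y) = √y*(5 + 2*y) (v(y) = ((5 + y) + y)*√y = (5 + 2*y)*√y = √y*(5 + 2*y))
(v(-13) + 118)/(215 - 456) = (√(-13)*(5 + 2*(-13)) + 118)/(215 - 456) = ((I*√13)*(5 - 26) + 118)/(-241) = ((I*√13)*(-21) + 118)*(-1/241) = (-21*I*√13 + 118)*(-1/241) = (118 - 21*I*√13)*(-1/241) = -118/241 + 21*I*√13/241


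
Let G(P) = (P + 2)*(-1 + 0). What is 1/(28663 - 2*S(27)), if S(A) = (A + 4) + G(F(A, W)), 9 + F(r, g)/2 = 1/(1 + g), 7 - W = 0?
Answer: 2/57139 ≈ 3.5002e-5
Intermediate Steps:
W = 7 (W = 7 - 1*0 = 7 + 0 = 7)
F(r, g) = -18 + 2/(1 + g)
G(P) = -2 - P (G(P) = (2 + P)*(-1) = -2 - P)
S(A) = 79/4 + A (S(A) = (A + 4) + (-2 - 2*(-8 - 9*7)/(1 + 7)) = (4 + A) + (-2 - 2*(-8 - 63)/8) = (4 + A) + (-2 - 2*(-71)/8) = (4 + A) + (-2 - 1*(-71/4)) = (4 + A) + (-2 + 71/4) = (4 + A) + 63/4 = 79/4 + A)
1/(28663 - 2*S(27)) = 1/(28663 - 2*(79/4 + 27)) = 1/(28663 - 2*187/4) = 1/(28663 - 187/2) = 1/(57139/2) = 2/57139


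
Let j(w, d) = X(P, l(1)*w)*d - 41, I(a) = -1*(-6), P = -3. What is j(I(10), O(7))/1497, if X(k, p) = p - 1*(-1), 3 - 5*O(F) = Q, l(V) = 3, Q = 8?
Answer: -20/499 ≈ -0.040080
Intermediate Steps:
O(F) = -1 (O(F) = ⅗ - ⅕*8 = ⅗ - 8/5 = -1)
I(a) = 6
X(k, p) = 1 + p (X(k, p) = p + 1 = 1 + p)
j(w, d) = -41 + d*(1 + 3*w) (j(w, d) = (1 + 3*w)*d - 41 = d*(1 + 3*w) - 41 = -41 + d*(1 + 3*w))
j(I(10), O(7))/1497 = (-41 - (1 + 3*6))/1497 = (-41 - (1 + 18))*(1/1497) = (-41 - 1*19)*(1/1497) = (-41 - 19)*(1/1497) = -60*1/1497 = -20/499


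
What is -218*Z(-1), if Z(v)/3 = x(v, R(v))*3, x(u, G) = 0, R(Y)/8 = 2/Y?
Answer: 0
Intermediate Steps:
R(Y) = 16/Y (R(Y) = 8*(2/Y) = 16/Y)
Z(v) = 0 (Z(v) = 3*(0*3) = 3*0 = 0)
-218*Z(-1) = -218*0 = 0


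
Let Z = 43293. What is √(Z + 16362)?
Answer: √59655 ≈ 244.24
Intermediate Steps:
√(Z + 16362) = √(43293 + 16362) = √59655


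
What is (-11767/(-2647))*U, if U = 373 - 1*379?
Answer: -70602/2647 ≈ -26.672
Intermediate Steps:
U = -6 (U = 373 - 379 = -6)
(-11767/(-2647))*U = -11767/(-2647)*(-6) = -11767*(-1/2647)*(-6) = (11767/2647)*(-6) = -70602/2647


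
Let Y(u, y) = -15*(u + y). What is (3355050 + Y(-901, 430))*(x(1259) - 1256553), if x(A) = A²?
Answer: 1104548916720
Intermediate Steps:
Y(u, y) = -15*u - 15*y
(3355050 + Y(-901, 430))*(x(1259) - 1256553) = (3355050 + (-15*(-901) - 15*430))*(1259² - 1256553) = (3355050 + (13515 - 6450))*(1585081 - 1256553) = (3355050 + 7065)*328528 = 3362115*328528 = 1104548916720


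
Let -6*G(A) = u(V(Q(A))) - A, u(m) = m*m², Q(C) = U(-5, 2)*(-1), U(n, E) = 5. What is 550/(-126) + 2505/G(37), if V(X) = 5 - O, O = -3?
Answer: -215503/5985 ≈ -36.007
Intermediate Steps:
Q(C) = -5 (Q(C) = 5*(-1) = -5)
V(X) = 8 (V(X) = 5 - 1*(-3) = 5 + 3 = 8)
u(m) = m³
G(A) = -256/3 + A/6 (G(A) = -(8³ - A)/6 = -(512 - A)/6 = -256/3 + A/6)
550/(-126) + 2505/G(37) = 550/(-126) + 2505/(-256/3 + (⅙)*37) = 550*(-1/126) + 2505/(-256/3 + 37/6) = -275/63 + 2505/(-475/6) = -275/63 + 2505*(-6/475) = -275/63 - 3006/95 = -215503/5985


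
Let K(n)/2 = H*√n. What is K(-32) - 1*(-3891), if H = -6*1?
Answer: 3891 - 48*I*√2 ≈ 3891.0 - 67.882*I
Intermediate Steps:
H = -6
K(n) = -12*√n (K(n) = 2*(-6*√n) = -12*√n)
K(-32) - 1*(-3891) = -48*I*√2 - 1*(-3891) = -48*I*√2 + 3891 = 3891 - 48*I*√2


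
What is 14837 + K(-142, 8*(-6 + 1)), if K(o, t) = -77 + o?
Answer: 14618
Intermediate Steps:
14837 + K(-142, 8*(-6 + 1)) = 14837 + (-77 - 142) = 14837 - 219 = 14618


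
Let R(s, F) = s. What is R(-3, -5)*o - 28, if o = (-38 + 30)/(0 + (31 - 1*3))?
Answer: -190/7 ≈ -27.143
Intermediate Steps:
o = -2/7 (o = -8/(0 + (31 - 3)) = -8/(0 + 28) = -8/28 = -8*1/28 = -2/7 ≈ -0.28571)
R(-3, -5)*o - 28 = -3*(-2/7) - 28 = 6/7 - 28 = -190/7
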